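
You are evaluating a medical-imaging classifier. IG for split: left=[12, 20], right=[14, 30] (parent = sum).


Parent = [26, 50], H_parent = 0.9268
H_left = 0.9544 (n=32), H_right = 0.9024 (n=44)
H_children = (32/76)·0.9544 + (44/76)·0.9024 = 0.9243
IG = 0.9268 - 0.9243 = 0.0025

0.0025


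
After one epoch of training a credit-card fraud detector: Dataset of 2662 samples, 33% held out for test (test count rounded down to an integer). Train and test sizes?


Test = ⌊2662·33/100⌋ = 878
Train = 2662 - 878 = 1784

Train: 1784, Test: 878


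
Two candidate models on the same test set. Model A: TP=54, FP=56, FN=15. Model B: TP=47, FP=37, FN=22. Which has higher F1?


Model A: P=54/110=0.4909, R=54/69=0.7826, F1=2PR/(P+R)=2TP/(2TP+FP+FN)=108/179=0.6034
Model B: P=47/84=0.5595, R=47/69=0.6812, F1=2PR/(P+R)=2TP/(2TP+FP+FN)=94/153=0.6144
0.6034 < 0.6144 → Model B

Model B


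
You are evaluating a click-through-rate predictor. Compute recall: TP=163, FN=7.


Recall = TP/(TP+FN)
= 163/(163+7)
= 163/170 = 95.88%

95.88%


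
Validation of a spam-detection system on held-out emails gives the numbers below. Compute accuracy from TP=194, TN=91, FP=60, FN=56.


Accuracy = (TP+TN)/(TP+TN+FP+FN)
= (194+91)/(401)
= 285/401 = 71.07%

71.07%


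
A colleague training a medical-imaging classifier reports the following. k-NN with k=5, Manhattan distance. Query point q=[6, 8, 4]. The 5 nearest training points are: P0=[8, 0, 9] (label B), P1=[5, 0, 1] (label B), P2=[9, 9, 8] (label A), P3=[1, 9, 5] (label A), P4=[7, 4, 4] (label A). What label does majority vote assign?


d(q,P0) = 15  (label B)
d(q,P1) = 12  (label B)
d(q,P2) = 8  (label A)
d(q,P3) = 7  (label A)
d(q,P4) = 5  (label A)
Votes: A=3, B=2
Majority → A

A


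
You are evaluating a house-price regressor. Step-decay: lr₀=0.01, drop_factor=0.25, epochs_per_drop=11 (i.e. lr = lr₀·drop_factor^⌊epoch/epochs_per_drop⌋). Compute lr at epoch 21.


n_drops = ⌊21/11⌋ = 1
lr = 0.01·0.25^1 = 0.01·0.25 = 0.0025

0.0025


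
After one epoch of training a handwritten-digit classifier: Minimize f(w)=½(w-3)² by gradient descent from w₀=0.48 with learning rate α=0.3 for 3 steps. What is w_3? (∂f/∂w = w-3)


step 1: grad = 0.48-3 = -2.52; w = 0.48 - 0.3·(-2.52) = 1.236
step 2: grad = 1.236-3 = -1.764; w = 1.236 - 0.3·(-1.764) = 1.7652
step 3: grad = 1.7652-3 = -1.2348; w = 1.7652 - 0.3·(-1.2348) = 2.13564

2.13564


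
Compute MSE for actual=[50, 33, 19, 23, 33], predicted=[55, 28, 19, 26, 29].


Squared errors: (50-55)²=25, (33-28)²=25, (19-19)²=0, (23-26)²=9, (33-29)²=16
Sum = 75
MSE = 75/5 = 15

15


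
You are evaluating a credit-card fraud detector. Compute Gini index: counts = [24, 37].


Probabilities: [24/61, 37/61] ≈ [0.3934, 0.6066]
Σpᵢ² = (576 + 1369)/61² = 1945/3721
Gini = 1 - Σpᵢ² = 1 - 1945/3721 = 0.4773

0.4773


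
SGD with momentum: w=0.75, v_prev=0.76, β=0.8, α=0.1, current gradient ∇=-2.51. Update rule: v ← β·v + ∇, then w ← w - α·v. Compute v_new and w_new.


v_new = 0.8·0.76 - 2.51 = 0.608 - 2.51 = -1.902
w_new = 0.75 - 0.1·-1.902 = 0.75 + 0.1902 = 0.9402

v_new=-1.902, w_new=0.9402


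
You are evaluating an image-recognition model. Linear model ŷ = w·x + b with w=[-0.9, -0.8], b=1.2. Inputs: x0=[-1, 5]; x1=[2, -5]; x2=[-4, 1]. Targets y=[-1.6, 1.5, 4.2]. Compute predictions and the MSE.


ŷ0 = (-0.9)·(-1) + (-0.8)·(5) + 1.2 = -1.9
ŷ1 = (-0.9)·(2) + (-0.8)·(-5) + 1.2 = 3.4
ŷ2 = (-0.9)·(-4) + (-0.8)·(1) + 1.2 = 4.0
errors² = [0.09, 3.61, 0.04]
MSE = 3.7400/3 = 1.2467

1.2467


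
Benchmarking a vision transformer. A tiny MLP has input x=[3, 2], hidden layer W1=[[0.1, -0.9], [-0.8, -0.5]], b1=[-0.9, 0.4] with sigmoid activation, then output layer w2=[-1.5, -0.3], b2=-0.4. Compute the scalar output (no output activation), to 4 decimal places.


z1[0] = (0.1)·(3) + (-0.9)·(2) - 0.9 = -2.4
z1[1] = (-0.8)·(3) + (-0.5)·(2) + 0.4 = -3.0
h = sigmoid(z1) = [0.0832, 0.0474]
output = (-1.5)·(0.0832) + (-0.3)·(0.0474) - 0.4 = -0.539

-0.539


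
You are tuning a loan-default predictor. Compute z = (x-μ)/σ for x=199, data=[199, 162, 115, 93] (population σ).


μ = 142.25, σ = 41.1666
z = (199 - 142.25)/41.1666 = 1.3785

1.3785


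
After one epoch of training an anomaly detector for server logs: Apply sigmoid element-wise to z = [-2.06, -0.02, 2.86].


σ(-2.06) = 1/(1+e^2.06) = 0.113
σ(-0.02) = 1/(1+e^0.02) = 0.495
σ(2.86) = 1/(1+e^-2.86) = 0.9458
result = [0.113, 0.495, 0.9458]

[0.113, 0.495, 0.9458]


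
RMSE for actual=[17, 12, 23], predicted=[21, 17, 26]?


MSE = 50/3 = 16.6667
RMSE = √(50/3) = 4.0825

4.0825


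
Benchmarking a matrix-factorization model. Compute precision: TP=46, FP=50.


Precision = TP/(TP+FP)
= 46/(46+50)
= 46/96 = 47.92%

47.92%


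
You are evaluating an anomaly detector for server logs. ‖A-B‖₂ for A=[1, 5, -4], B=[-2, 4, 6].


d = √((1+ 2)² + (5-4)² + (-4-6)²)
  = √(9 + 1 + 100)
  = √110 = 10.4881

10.4881


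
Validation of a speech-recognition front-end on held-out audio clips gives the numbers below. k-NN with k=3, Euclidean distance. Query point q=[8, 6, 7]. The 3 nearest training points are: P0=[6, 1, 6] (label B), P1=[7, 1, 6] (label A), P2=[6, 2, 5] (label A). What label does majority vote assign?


d(q,P0) = 5.4772  (label B)
d(q,P1) = 5.1962  (label A)
d(q,P2) = 4.899  (label A)
Votes: A=2, B=1
Majority → A

A


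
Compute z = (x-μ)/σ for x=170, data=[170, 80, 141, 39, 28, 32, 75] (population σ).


μ = 80.7143, σ = 51.4524
z = (170 - 80.7143)/51.4524 = 1.7353

1.7353


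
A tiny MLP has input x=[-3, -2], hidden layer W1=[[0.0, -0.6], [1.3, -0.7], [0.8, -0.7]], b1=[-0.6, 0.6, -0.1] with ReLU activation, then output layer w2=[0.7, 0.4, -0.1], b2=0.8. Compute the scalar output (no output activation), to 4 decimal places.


z1[0] = (0.0)·(-3) + (-0.6)·(-2) - 0.6 = 0.6
z1[1] = (1.3)·(-3) + (-0.7)·(-2) + 0.6 = -1.9
z1[2] = (0.8)·(-3) + (-0.7)·(-2) - 0.1 = -1.1
h = ReLU(z1) = [0.6, 0.0, 0.0]
output = (0.7)·(0.6) + (0.4)·(0.0) + (-0.1)·(0.0) + 0.8 = 1.22

1.22


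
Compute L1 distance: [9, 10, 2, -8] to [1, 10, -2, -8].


d = |9-1| + |10-10| + |2+ 2| + |-8+ 8|
  = 8 + 0 + 4 + 0
  = 12

12


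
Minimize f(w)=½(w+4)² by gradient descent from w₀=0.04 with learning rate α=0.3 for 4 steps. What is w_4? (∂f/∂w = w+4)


step 1: grad = 0.04+4 = 4.04; w = 0.04 - 0.3·(4.04) = -1.172
step 2: grad = -1.172+4 = 2.828; w = -1.172 - 0.3·(2.828) = -2.0204
step 3: grad = -2.0204+4 = 1.9796; w = -2.0204 - 0.3·(1.9796) = -2.61428
step 4: grad = -2.61428+4 = 1.38572; w = -2.61428 - 0.3·(1.38572) = -3.029996

-3.029996


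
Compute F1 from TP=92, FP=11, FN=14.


Precision = 92/103 = 0.8932
Recall = 92/106 = 0.8679
F1 = 2·P·R/(P+R) = 2·TP/(2·TP+FP+FN) = 184/(184+11+14) = 184/209 = 0.8804

0.8804


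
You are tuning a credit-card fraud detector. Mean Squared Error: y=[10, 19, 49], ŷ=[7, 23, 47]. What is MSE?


Squared errors: (10-7)²=9, (19-23)²=16, (49-47)²=4
Sum = 29
MSE = 29/3 = 29/3

29/3


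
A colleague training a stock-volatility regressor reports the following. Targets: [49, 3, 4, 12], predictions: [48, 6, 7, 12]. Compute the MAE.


Absolute errors: |49-48|=1, |3-6|=3, |4-7|=3, |12-12|=0
Sum = 7
MAE = 7/4 = 7/4

7/4


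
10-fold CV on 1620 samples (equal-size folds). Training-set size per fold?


Fold size = 1620/10 = 162
Training per fold = 1620 - 162 = 1458

1458


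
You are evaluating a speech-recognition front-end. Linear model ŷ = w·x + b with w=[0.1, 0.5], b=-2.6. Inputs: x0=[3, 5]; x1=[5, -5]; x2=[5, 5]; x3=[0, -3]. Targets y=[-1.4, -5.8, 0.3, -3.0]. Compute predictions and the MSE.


ŷ0 = (0.1)·(3) + (0.5)·(5) - 2.6 = 0.2
ŷ1 = (0.1)·(5) + (0.5)·(-5) - 2.6 = -4.6
ŷ2 = (0.1)·(5) + (0.5)·(5) - 2.6 = 0.4
ŷ3 = (0.1)·(0) + (0.5)·(-3) - 2.6 = -4.1
errors² = [2.56, 1.44, 0.01, 1.21]
MSE = 5.2200/4 = 1.305

1.305


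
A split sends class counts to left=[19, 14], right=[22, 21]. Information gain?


Parent = [41, 35], H_parent = 0.9955
H_left = 0.9834 (n=33), H_right = 0.9996 (n=43)
H_children = (33/76)·0.9834 + (43/76)·0.9996 = 0.9926
IG = 0.9955 - 0.9926 = 0.0029

0.0029


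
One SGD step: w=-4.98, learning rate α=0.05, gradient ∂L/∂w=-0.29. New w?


w_new = w - α·∇
= -4.98 - 0.05·-0.29
= -4.98 + 0.0145
= -4.9655

-4.9655


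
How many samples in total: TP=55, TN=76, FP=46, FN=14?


Total = TP + TN + FP + FN
= 55 + 76 + 46 + 14
= 191
(Predicted positive: 101, predicted negative: 90)

191


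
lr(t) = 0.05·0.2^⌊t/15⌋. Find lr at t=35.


n_drops = ⌊35/15⌋ = 2
lr = 0.05·0.2^2 = 0.05·0.04 = 0.002

0.002


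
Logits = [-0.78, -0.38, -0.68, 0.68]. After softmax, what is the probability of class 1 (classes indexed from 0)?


Exponentials: e^-0.78=0.4584, e^-0.38=0.6839, e^-0.68=0.5066, e^0.68=1.9739
Sum = 3.6228
Softmax = [0.1265, 0.1888, 0.1398, 0.5449]
p[1] = 0.6839/3.6228 = 0.1888

0.1888


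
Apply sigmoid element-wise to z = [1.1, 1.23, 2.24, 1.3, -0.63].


σ(1.1) = 1/(1+e^-1.1) = 0.7503
σ(1.23) = 1/(1+e^-1.23) = 0.7738
σ(2.24) = 1/(1+e^-2.24) = 0.9038
σ(1.3) = 1/(1+e^-1.3) = 0.7858
σ(-0.63) = 1/(1+e^0.63) = 0.3475
result = [0.7503, 0.7738, 0.9038, 0.7858, 0.3475]

[0.7503, 0.7738, 0.9038, 0.7858, 0.3475]


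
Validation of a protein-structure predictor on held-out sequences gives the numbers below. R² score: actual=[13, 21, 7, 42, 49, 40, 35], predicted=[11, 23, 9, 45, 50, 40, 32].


ȳ = 29.5714
SS_res = Σ(y-ŷ)² = 31
SS_tot = Σ(y-ȳ)² = 1527.71
R² = 1 - SS_res/SS_tot = 1 - 0.0203 = 0.9797

0.9797


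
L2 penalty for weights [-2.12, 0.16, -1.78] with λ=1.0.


‖w‖₂² = (-2.12)² + (0.16)² + (-1.78)²
     = 4.4944 + 0.0256 + 3.1684
     = 7.6884
λ·‖w‖₂² = 1.0·7.6884 = 7.6884

7.6884


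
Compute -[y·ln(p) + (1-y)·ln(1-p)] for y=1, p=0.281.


BCE = -[y·ln(p) + (1-y)·ln(1-p)]
= -1·ln(0.281) - 0
= -ln(0.281) = 1.2694

1.2694


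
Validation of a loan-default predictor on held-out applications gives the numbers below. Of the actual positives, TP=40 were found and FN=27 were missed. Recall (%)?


Recall = TP/(TP+FN)
= 40/(40+27)
= 40/67 = 59.7%

59.7%


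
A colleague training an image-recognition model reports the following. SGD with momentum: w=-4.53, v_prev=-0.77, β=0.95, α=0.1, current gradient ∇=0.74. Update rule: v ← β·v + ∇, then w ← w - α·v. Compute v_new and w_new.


v_new = 0.95·-0.77 + 0.74 = -0.7315 + 0.74 = 0.0085
w_new = -4.53 - 0.1·0.0085 = -4.53 - 0.00085 = -4.53085

v_new=0.0085, w_new=-4.53085


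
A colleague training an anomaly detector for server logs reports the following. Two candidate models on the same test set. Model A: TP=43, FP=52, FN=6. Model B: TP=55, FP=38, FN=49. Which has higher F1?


Model A: P=43/95=0.4526, R=43/49=0.8776, F1=2PR/(P+R)=2TP/(2TP+FP+FN)=86/144=0.5972
Model B: P=55/93=0.5914, R=55/104=0.5288, F1=2PR/(P+R)=2TP/(2TP+FP+FN)=110/197=0.5584
0.5972 > 0.5584 → Model A

Model A


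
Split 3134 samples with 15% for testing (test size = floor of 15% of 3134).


Test = ⌊3134·15/100⌋ = 470
Train = 3134 - 470 = 2664

Train: 2664, Test: 470


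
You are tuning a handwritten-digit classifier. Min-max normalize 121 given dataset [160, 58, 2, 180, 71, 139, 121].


min=2, max=180
(121-2)/(180-2) = 119/178 = 0.6685

0.6685


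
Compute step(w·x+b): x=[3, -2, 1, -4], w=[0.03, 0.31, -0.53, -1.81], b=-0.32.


z = (3)·(0.03) + (-2)·(0.31) + (1)·(-0.53) + (-4)·(-1.81) - 0.32
  = 5.86
step(z) = 1 (z≥0)

1


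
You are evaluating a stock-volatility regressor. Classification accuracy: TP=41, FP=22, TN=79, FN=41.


Accuracy = (TP+TN)/(TP+TN+FP+FN)
= (41+79)/(183)
= 120/183 = 65.57%

65.57%


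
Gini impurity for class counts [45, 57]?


Probabilities: [45/102, 57/102] ≈ [0.4412, 0.5588]
Σpᵢ² = (2025 + 3249)/102² = 5274/10404
Gini = 1 - Σpᵢ² = 1 - 5274/10404 = 0.4931

0.4931


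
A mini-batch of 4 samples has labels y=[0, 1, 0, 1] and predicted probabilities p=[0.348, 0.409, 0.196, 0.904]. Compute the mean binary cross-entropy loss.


L[0] = -ln(1-0.348) = -ln(0.652) = 0.4277
L[1] = -ln(0.409) = 0.894
L[2] = -ln(1-0.196) = -ln(0.804) = 0.2182
L[3] = -ln(0.904) = 0.1009
mean = (0.4277 + 0.894 + 0.2182 + 0.1009)/4 = 0.4102

0.4102


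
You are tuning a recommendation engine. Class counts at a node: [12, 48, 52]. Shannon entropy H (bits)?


Probabilities: [12/112, 48/112, 52/112] ≈ [0.1071, 0.4286, 0.4643]
H = -((12/112)·log₂(12/112) + (48/112)·log₂(48/112) + (52/112)·log₂(52/112))
  = 1.3831 bits

1.3831 bits


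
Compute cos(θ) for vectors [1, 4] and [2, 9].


A·B = 1·2 + 4·9 = 38
‖A‖ = √17 = 4.1231, ‖B‖ = √85 = 9.2195
cos = 38/(√17·√85) = 38/√1445 = 0.9997

0.9997


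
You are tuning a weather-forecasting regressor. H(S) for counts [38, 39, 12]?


Probabilities: [38/89, 39/89, 12/89] ≈ [0.427, 0.4382, 0.1348]
H = -((38/89)·log₂(38/89) + (39/89)·log₂(39/89) + (12/89)·log₂(12/89))
  = 1.4356 bits

1.4356 bits


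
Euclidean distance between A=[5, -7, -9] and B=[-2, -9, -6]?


d = √((5+ 2)² + (-7+ 9)² + (-9+ 6)²)
  = √(49 + 4 + 9)
  = √62 = 7.874

7.874


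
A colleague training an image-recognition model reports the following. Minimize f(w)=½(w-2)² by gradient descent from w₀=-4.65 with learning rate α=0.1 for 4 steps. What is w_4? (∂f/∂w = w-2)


step 1: grad = -4.65-2 = -6.65; w = -4.65 - 0.1·(-6.65) = -3.985
step 2: grad = -3.985-2 = -5.985; w = -3.985 - 0.1·(-5.985) = -3.3865
step 3: grad = -3.3865-2 = -5.3865; w = -3.3865 - 0.1·(-5.3865) = -2.84785
step 4: grad = -2.84785-2 = -4.84785; w = -2.84785 - 0.1·(-4.84785) = -2.363065

-2.363065


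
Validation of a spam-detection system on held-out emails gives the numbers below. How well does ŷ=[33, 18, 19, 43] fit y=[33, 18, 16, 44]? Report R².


ȳ = 27.75
SS_res = Σ(y-ŷ)² = 10
SS_tot = Σ(y-ȳ)² = 524.75
R² = 1 - SS_res/SS_tot = 1 - 0.0191 = 0.9809

0.9809


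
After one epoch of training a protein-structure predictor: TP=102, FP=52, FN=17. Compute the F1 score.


Precision = 102/154 = 0.6623
Recall = 102/119 = 0.8571
F1 = 2·P·R/(P+R) = 2·TP/(2·TP+FP+FN) = 204/(204+52+17) = 204/273 = 0.7473

0.7473


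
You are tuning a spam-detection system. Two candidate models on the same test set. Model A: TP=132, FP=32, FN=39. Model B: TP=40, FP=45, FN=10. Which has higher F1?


Model A: P=132/164=0.8049, R=132/171=0.7719, F1=2PR/(P+R)=2TP/(2TP+FP+FN)=264/335=0.7881
Model B: P=40/85=0.4706, R=40/50=0.8, F1=2PR/(P+R)=2TP/(2TP+FP+FN)=80/135=0.5926
0.7881 > 0.5926 → Model A

Model A


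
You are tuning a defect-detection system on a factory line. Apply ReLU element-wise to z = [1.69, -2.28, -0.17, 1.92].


ReLU(1.69) = max(0, 1.69) = 1.69
ReLU(-2.28) = max(0, -2.28) = 0.0
ReLU(-0.17) = max(0, -0.17) = 0.0
ReLU(1.92) = max(0, 1.92) = 1.92
result = [1.69, 0.0, 0.0, 1.92]

[1.69, 0.0, 0.0, 1.92]


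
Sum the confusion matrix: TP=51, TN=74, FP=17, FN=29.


Total = TP + TN + FP + FN
= 51 + 74 + 17 + 29
= 171
(Predicted positive: 68, predicted negative: 103)

171


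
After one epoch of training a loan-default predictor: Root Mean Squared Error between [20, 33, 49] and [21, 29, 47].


MSE = 21/3 = 7
RMSE = √(21/3) = 2.6458

2.6458


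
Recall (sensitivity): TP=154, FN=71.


Recall = TP/(TP+FN)
= 154/(154+71)
= 154/225 = 68.44%

68.44%


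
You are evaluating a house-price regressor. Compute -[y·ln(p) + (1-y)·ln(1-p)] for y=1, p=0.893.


BCE = -[y·ln(p) + (1-y)·ln(1-p)]
= -1·ln(0.893) - 0
= -ln(0.893) = 0.1132

0.1132


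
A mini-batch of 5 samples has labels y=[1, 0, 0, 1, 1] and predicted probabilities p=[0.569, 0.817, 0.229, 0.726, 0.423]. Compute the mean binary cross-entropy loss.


L[0] = -ln(0.569) = 0.5639
L[1] = -ln(1-0.817) = -ln(0.183) = 1.6983
L[2] = -ln(1-0.229) = -ln(0.771) = 0.2601
L[3] = -ln(0.726) = 0.3202
L[4] = -ln(0.423) = 0.8604
mean = (0.5639 + 1.6983 + 0.2601 + 0.3202 + 0.8604)/5 = 0.7406

0.7406


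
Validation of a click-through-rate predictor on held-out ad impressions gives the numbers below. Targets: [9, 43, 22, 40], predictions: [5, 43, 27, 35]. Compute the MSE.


Squared errors: (9-5)²=16, (43-43)²=0, (22-27)²=25, (40-35)²=25
Sum = 66
MSE = 66/4 = 33/2

33/2


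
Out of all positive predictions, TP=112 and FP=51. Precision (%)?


Precision = TP/(TP+FP)
= 112/(112+51)
= 112/163 = 68.71%

68.71%


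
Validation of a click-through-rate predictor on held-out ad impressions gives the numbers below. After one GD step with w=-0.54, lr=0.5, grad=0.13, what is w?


w_new = w - α·∇
= -0.54 - 0.5·0.13
= -0.54 - 0.065
= -0.605

-0.605


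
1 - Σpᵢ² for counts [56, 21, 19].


Probabilities: [56/96, 21/96, 19/96] ≈ [0.5833, 0.2188, 0.1979]
Σpᵢ² = (3136 + 441 + 361)/96² = 3938/9216
Gini = 1 - Σpᵢ² = 1 - 3938/9216 = 0.5727

0.5727


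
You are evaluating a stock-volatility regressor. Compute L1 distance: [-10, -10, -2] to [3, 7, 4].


d = |-10-3| + |-10-7| + |-2-4|
  = 13 + 17 + 6
  = 36

36


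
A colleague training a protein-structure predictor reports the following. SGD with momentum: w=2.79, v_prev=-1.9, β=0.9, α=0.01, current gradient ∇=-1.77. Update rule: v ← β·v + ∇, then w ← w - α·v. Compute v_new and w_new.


v_new = 0.9·-1.9 - 1.77 = -1.71 - 1.77 = -3.48
w_new = 2.79 - 0.01·-3.48 = 2.79 + 0.0348 = 2.8248

v_new=-3.48, w_new=2.8248


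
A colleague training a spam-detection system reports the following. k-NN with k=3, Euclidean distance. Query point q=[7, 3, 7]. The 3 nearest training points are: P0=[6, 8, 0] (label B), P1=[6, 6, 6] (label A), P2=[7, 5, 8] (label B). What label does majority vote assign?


d(q,P0) = 8.6603  (label B)
d(q,P1) = 3.3166  (label A)
d(q,P2) = 2.2361  (label B)
Votes: A=1, B=2
Majority → B

B


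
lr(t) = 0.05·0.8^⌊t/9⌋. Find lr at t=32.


n_drops = ⌊32/9⌋ = 3
lr = 0.05·0.8^3 = 0.05·0.512 = 0.0256

0.0256


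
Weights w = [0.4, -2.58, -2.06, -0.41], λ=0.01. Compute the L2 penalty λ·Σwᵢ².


‖w‖₂² = (0.4)² + (-2.58)² + (-2.06)² + (-0.41)²
     = 0.16 + 6.6564 + 4.2436 + 0.1681
     = 11.2281
λ·‖w‖₂² = 0.01·11.2281 = 0.112281

0.112281


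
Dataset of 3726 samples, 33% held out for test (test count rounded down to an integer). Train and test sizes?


Test = ⌊3726·33/100⌋ = 1229
Train = 3726 - 1229 = 2497

Train: 2497, Test: 1229


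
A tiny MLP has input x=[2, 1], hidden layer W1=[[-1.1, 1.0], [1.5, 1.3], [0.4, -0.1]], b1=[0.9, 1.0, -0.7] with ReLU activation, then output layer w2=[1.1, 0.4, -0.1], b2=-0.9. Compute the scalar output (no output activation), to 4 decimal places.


z1[0] = (-1.1)·(2) + (1.0)·(1) + 0.9 = -0.3
z1[1] = (1.5)·(2) + (1.3)·(1) + 1.0 = 5.3
z1[2] = (0.4)·(2) + (-0.1)·(1) - 0.7 = 0.0
h = ReLU(z1) = [0.0, 5.3, 0.0]
output = (1.1)·(0.0) + (0.4)·(5.3) + (-0.1)·(0.0) - 0.9 = 1.22

1.22


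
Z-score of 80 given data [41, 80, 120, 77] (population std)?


μ = 79.5, σ = 27.9687
z = (80 - 79.5)/27.9687 = 0.0179

0.0179


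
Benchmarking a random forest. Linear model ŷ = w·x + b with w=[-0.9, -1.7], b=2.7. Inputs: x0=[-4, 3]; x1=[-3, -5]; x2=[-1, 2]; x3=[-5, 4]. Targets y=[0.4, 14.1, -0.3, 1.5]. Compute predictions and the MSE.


ŷ0 = (-0.9)·(-4) + (-1.7)·(3) + 2.7 = 1.2
ŷ1 = (-0.9)·(-3) + (-1.7)·(-5) + 2.7 = 13.9
ŷ2 = (-0.9)·(-1) + (-1.7)·(2) + 2.7 = 0.2
ŷ3 = (-0.9)·(-5) + (-1.7)·(4) + 2.7 = 0.4
errors² = [0.64, 0.04, 0.25, 1.21]
MSE = 2.1400/4 = 0.535

0.535


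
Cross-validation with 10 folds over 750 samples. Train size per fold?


Fold size = 750/10 = 75
Training per fold = 750 - 75 = 675

675


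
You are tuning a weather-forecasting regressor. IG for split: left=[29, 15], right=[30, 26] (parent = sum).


Parent = [59, 41], H_parent = 0.9765
H_left = 0.9257 (n=44), H_right = 0.9963 (n=56)
H_children = (44/100)·0.9257 + (56/100)·0.9963 = 0.9652
IG = 0.9765 - 0.9652 = 0.0113

0.0113


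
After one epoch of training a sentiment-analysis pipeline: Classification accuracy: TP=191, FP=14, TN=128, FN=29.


Accuracy = (TP+TN)/(TP+TN+FP+FN)
= (191+128)/(362)
= 319/362 = 88.12%

88.12%


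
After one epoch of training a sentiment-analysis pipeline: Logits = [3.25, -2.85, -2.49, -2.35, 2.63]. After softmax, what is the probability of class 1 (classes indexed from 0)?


Exponentials: e^3.25=25.7903, e^-2.85=0.0578, e^-2.49=0.0829, e^-2.35=0.0954, e^2.63=13.8738
Sum = 39.9002
Softmax = [0.6464, 0.0014, 0.0021, 0.0024, 0.3477]
p[1] = 0.0578/39.9002 = 0.0014

0.0014


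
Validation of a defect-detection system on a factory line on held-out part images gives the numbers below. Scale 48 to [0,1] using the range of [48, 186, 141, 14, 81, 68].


min=14, max=186
(48-14)/(186-14) = 34/172 = 0.1977

0.1977


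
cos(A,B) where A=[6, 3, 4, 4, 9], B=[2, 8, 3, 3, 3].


A·B = 6·2 + 3·8 + 4·3 + 4·3 + 9·3 = 87
‖A‖ = √158 = 12.5698, ‖B‖ = √95 = 9.7468
cos = 87/(√158·√95) = 87/√15010 = 0.7101

0.7101


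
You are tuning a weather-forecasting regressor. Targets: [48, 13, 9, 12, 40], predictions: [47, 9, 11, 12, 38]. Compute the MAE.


Absolute errors: |48-47|=1, |13-9|=4, |9-11|=2, |12-12|=0, |40-38|=2
Sum = 9
MAE = 9/5 = 9/5

9/5


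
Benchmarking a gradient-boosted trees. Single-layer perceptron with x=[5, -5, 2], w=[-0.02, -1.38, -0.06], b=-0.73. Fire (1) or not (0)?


z = (5)·(-0.02) + (-5)·(-1.38) + (2)·(-0.06) - 0.73
  = 5.95
step(z) = 1 (z≥0)

1


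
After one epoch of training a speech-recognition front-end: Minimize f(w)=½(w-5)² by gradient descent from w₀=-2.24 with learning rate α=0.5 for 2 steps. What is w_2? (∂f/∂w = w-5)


step 1: grad = -2.24-5 = -7.24; w = -2.24 - 0.5·(-7.24) = 1.38
step 2: grad = 1.38-5 = -3.62; w = 1.38 - 0.5·(-3.62) = 3.19

3.19


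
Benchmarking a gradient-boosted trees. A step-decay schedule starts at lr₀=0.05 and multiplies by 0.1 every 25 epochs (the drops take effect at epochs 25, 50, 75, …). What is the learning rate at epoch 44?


n_drops = ⌊44/25⌋ = 1
lr = 0.05·0.1^1 = 0.05·0.1 = 0.005

0.005


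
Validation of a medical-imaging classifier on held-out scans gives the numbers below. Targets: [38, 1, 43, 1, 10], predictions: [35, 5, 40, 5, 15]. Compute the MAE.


Absolute errors: |38-35|=3, |1-5|=4, |43-40|=3, |1-5|=4, |10-15|=5
Sum = 19
MAE = 19/5 = 19/5

19/5


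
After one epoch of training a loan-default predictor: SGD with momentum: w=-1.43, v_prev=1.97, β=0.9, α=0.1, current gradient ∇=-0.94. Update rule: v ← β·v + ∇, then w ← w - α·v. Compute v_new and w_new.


v_new = 0.9·1.97 - 0.94 = 1.773 - 0.94 = 0.833
w_new = -1.43 - 0.1·0.833 = -1.43 - 0.0833 = -1.5133

v_new=0.833, w_new=-1.5133


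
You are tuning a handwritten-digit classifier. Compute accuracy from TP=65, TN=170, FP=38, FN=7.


Accuracy = (TP+TN)/(TP+TN+FP+FN)
= (65+170)/(280)
= 235/280 = 83.93%

83.93%


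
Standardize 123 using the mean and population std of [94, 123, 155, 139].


μ = 127.75, σ = 22.5319
z = (123 - 127.75)/22.5319 = -0.2108

-0.2108


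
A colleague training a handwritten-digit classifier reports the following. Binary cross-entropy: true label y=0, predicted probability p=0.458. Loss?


BCE = -[y·ln(p) + (1-y)·ln(1-p)]
= -0 - 1·ln(1-0.458)
= -ln(0.542) = 0.6125

0.6125


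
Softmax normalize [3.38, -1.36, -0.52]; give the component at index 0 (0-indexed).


Exponentials: e^3.38=29.3708, e^-1.36=0.2567, e^-0.52=0.5945
Sum = 30.222
Softmax = [0.9718, 0.0085, 0.0197]
p[0] = 29.3708/30.222 = 0.9718

0.9718


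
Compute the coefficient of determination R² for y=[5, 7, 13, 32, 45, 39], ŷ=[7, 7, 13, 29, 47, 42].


ȳ = 23.5
SS_res = Σ(y-ŷ)² = 26
SS_tot = Σ(y-ȳ)² = 1499.5
R² = 1 - SS_res/SS_tot = 1 - 0.0173 = 0.9827

0.9827


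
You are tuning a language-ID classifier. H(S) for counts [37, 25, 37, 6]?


Probabilities: [37/105, 25/105, 37/105, 6/105] ≈ [0.3524, 0.2381, 0.3524, 0.0571]
H = -((37/105)·log₂(37/105) + (25/105)·log₂(25/105) + (37/105)·log₂(37/105) + (6/105)·log₂(6/105))
  = 1.7894 bits

1.7894 bits


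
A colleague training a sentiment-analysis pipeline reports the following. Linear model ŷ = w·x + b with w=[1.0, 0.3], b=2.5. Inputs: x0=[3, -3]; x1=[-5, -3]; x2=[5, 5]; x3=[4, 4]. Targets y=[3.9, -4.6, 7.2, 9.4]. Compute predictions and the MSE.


ŷ0 = (1.0)·(3) + (0.3)·(-3) + 2.5 = 4.6
ŷ1 = (1.0)·(-5) + (0.3)·(-3) + 2.5 = -3.4
ŷ2 = (1.0)·(5) + (0.3)·(5) + 2.5 = 9.0
ŷ3 = (1.0)·(4) + (0.3)·(4) + 2.5 = 7.7
errors² = [0.49, 1.44, 3.24, 2.89]
MSE = 8.0600/4 = 2.015

2.015


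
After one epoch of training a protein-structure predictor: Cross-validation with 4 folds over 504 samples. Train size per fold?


Fold size = 504/4 = 126
Training per fold = 504 - 126 = 378

378


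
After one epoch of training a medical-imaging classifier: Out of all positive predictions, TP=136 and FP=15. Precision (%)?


Precision = TP/(TP+FP)
= 136/(136+15)
= 136/151 = 90.07%

90.07%


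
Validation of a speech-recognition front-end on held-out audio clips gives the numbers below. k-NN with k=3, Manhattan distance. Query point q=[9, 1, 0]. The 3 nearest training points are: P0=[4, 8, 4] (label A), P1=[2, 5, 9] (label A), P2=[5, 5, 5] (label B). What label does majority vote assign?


d(q,P0) = 16  (label A)
d(q,P1) = 20  (label A)
d(q,P2) = 13  (label B)
Votes: A=2, B=1
Majority → A

A


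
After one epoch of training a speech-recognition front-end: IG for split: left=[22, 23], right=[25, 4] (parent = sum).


Parent = [47, 27], H_parent = 0.9466
H_left = 0.9996 (n=45), H_right = 0.5788 (n=29)
H_children = (45/74)·0.9996 + (29/74)·0.5788 = 0.8347
IG = 0.9466 - 0.8347 = 0.1119

0.1119


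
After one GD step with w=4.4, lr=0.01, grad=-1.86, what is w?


w_new = w - α·∇
= 4.4 - 0.01·-1.86
= 4.4 + 0.0186
= 4.4186

4.4186


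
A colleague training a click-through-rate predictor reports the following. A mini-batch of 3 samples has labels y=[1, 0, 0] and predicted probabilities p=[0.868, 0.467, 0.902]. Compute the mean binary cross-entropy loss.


L[0] = -ln(0.868) = 0.1416
L[1] = -ln(1-0.467) = -ln(0.533) = 0.6292
L[2] = -ln(1-0.902) = -ln(0.098) = 2.3228
mean = (0.1416 + 0.6292 + 2.3228)/3 = 1.0312

1.0312


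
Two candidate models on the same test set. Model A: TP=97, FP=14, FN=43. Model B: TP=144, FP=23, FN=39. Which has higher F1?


Model A: P=97/111=0.8739, R=97/140=0.6929, F1=2PR/(P+R)=2TP/(2TP+FP+FN)=194/251=0.7729
Model B: P=144/167=0.8623, R=144/183=0.7869, F1=2PR/(P+R)=2TP/(2TP+FP+FN)=288/350=0.8229
0.7729 < 0.8229 → Model B

Model B


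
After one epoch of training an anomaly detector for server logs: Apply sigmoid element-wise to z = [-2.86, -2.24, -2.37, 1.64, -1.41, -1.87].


σ(-2.86) = 1/(1+e^2.86) = 0.0542
σ(-2.24) = 1/(1+e^2.24) = 0.0962
σ(-2.37) = 1/(1+e^2.37) = 0.0855
σ(1.64) = 1/(1+e^-1.64) = 0.8375
σ(-1.41) = 1/(1+e^1.41) = 0.1962
σ(-1.87) = 1/(1+e^1.87) = 0.1335
result = [0.0542, 0.0962, 0.0855, 0.8375, 0.1962, 0.1335]

[0.0542, 0.0962, 0.0855, 0.8375, 0.1962, 0.1335]


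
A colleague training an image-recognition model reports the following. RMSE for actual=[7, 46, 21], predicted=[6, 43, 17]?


MSE = 26/3 = 8.6667
RMSE = √(26/3) = 2.9439

2.9439


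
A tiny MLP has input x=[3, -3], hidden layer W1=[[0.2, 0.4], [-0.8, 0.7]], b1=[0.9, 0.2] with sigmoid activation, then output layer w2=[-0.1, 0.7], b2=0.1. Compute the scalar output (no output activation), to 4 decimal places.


z1[0] = (0.2)·(3) + (0.4)·(-3) + 0.9 = 0.3
z1[1] = (-0.8)·(3) + (0.7)·(-3) + 0.2 = -4.3
h = sigmoid(z1) = [0.5744, 0.0134]
output = (-0.1)·(0.5744) + (0.7)·(0.0134) + 0.1 = 0.0519

0.0519


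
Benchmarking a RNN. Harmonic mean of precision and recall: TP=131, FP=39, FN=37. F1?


Precision = 131/170 = 0.7706
Recall = 131/168 = 0.7798
F1 = 2·P·R/(P+R) = 2·TP/(2·TP+FP+FN) = 262/(262+39+37) = 262/338 = 0.7751

0.7751


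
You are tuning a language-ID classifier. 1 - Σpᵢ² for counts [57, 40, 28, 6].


Probabilities: [57/131, 40/131, 28/131, 6/131] ≈ [0.4351, 0.3053, 0.2137, 0.0458]
Σpᵢ² = (3249 + 1600 + 784 + 36)/131² = 5669/17161
Gini = 1 - Σpᵢ² = 1 - 5669/17161 = 0.6697

0.6697


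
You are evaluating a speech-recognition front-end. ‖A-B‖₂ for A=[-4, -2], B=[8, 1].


d = √((-4-8)² + (-2-1)²)
  = √(144 + 9)
  = √153 = 12.3693

12.3693


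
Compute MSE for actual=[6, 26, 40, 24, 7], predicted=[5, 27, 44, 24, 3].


Squared errors: (6-5)²=1, (26-27)²=1, (40-44)²=16, (24-24)²=0, (7-3)²=16
Sum = 34
MSE = 34/5 = 34/5

34/5


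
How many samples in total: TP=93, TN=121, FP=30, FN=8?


Total = TP + TN + FP + FN
= 93 + 121 + 30 + 8
= 252
(Predicted positive: 123, predicted negative: 129)

252


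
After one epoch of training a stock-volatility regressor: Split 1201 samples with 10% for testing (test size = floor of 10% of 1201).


Test = ⌊1201·10/100⌋ = 120
Train = 1201 - 120 = 1081

Train: 1081, Test: 120


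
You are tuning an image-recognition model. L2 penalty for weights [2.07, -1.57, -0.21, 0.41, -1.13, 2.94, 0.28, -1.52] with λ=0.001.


‖w‖₂² = (2.07)² + (-1.57)² + (-0.21)² + (0.41)² + (-1.13)² + (2.94)² + (0.28)² + (-1.52)²
     = 4.2849 + 2.4649 + 0.0441 + 0.1681 + 1.2769 + 8.6436 + 0.0784 + 2.3104
     = 19.2713
λ·‖w‖₂² = 0.001·19.2713 = 0.019271

0.019271


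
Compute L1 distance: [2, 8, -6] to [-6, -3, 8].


d = |2+ 6| + |8+ 3| + |-6-8|
  = 8 + 11 + 14
  = 33

33


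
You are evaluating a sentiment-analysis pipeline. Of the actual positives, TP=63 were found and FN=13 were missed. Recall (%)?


Recall = TP/(TP+FN)
= 63/(63+13)
= 63/76 = 82.89%

82.89%


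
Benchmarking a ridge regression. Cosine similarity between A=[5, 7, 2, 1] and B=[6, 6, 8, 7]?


A·B = 5·6 + 7·6 + 2·8 + 1·7 = 95
‖A‖ = √79 = 8.8882, ‖B‖ = √185 = 13.6015
cos = 95/(√79·√185) = 95/√14615 = 0.7858

0.7858


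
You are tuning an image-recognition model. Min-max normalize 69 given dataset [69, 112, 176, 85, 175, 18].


min=18, max=176
(69-18)/(176-18) = 51/158 = 0.3228

0.3228


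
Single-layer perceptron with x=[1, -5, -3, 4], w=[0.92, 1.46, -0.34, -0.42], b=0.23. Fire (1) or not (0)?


z = (1)·(0.92) + (-5)·(1.46) + (-3)·(-0.34) + (4)·(-0.42) + 0.23
  = -6.81
step(z) = 0 (z<0)

0


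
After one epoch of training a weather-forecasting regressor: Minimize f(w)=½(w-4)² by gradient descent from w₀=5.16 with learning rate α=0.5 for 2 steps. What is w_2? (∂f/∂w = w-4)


step 1: grad = 5.16-4 = 1.16; w = 5.16 - 0.5·(1.16) = 4.58
step 2: grad = 4.58-4 = 0.58; w = 4.58 - 0.5·(0.58) = 4.29

4.29


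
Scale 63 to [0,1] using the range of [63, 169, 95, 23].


min=23, max=169
(63-23)/(169-23) = 40/146 = 0.274

0.274


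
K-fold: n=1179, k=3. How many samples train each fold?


Fold size = 1179/3 = 393
Training per fold = 1179 - 393 = 786

786


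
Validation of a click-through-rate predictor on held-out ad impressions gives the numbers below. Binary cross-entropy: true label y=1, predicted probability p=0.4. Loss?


BCE = -[y·ln(p) + (1-y)·ln(1-p)]
= -1·ln(0.4) - 0
= -ln(0.4) = 0.9163

0.9163


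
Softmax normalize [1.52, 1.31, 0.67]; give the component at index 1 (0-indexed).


Exponentials: e^1.52=4.5722, e^1.31=3.7062, e^0.67=1.9542
Sum = 10.2326
Softmax = [0.4468, 0.3622, 0.191]
p[1] = 3.7062/10.2326 = 0.3622

0.3622


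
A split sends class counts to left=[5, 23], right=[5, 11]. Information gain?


Parent = [10, 34], H_parent = 0.7732
H_left = 0.6769 (n=28), H_right = 0.896 (n=16)
H_children = (28/44)·0.6769 + (16/44)·0.896 = 0.7566
IG = 0.7732 - 0.7566 = 0.0166

0.0166


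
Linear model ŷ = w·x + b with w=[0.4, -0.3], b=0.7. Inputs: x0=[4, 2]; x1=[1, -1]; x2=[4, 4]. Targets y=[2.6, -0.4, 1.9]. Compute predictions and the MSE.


ŷ0 = (0.4)·(4) + (-0.3)·(2) + 0.7 = 1.7
ŷ1 = (0.4)·(1) + (-0.3)·(-1) + 0.7 = 1.4
ŷ2 = (0.4)·(4) + (-0.3)·(4) + 0.7 = 1.1
errors² = [0.81, 3.24, 0.64]
MSE = 4.6900/3 = 1.5633

1.5633


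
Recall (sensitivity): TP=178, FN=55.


Recall = TP/(TP+FN)
= 178/(178+55)
= 178/233 = 76.39%

76.39%


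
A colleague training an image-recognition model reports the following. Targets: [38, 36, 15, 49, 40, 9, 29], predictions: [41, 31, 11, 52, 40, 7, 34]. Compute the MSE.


Squared errors: (38-41)²=9, (36-31)²=25, (15-11)²=16, (49-52)²=9, (40-40)²=0, (9-7)²=4, (29-34)²=25
Sum = 88
MSE = 88/7 = 88/7

88/7


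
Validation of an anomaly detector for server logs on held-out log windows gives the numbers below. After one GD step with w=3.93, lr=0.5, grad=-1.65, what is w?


w_new = w - α·∇
= 3.93 - 0.5·-1.65
= 3.93 + 0.825
= 4.755

4.755


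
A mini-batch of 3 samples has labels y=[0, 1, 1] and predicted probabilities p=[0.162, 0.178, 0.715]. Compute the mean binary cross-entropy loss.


L[0] = -ln(1-0.162) = -ln(0.838) = 0.1767
L[1] = -ln(0.178) = 1.726
L[2] = -ln(0.715) = 0.3355
mean = (0.1767 + 1.726 + 0.3355)/3 = 0.7461

0.7461


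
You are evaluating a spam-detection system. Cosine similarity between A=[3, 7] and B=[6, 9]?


A·B = 3·6 + 7·9 = 81
‖A‖ = √58 = 7.6158, ‖B‖ = √117 = 10.8167
cos = 81/(√58·√117) = 81/√6786 = 0.9833

0.9833


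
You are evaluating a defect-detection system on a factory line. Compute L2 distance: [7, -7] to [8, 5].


d = √((7-8)² + (-7-5)²)
  = √(1 + 144)
  = √145 = 12.0416

12.0416


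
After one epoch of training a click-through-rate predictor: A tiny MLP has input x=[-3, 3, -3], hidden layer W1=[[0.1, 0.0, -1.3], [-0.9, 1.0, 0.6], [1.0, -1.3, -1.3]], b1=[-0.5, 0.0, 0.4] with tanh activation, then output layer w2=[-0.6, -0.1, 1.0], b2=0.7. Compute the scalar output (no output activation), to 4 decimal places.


z1[0] = (0.1)·(-3) + (0.0)·(3) + (-1.3)·(-3) - 0.5 = 3.1
z1[1] = (-0.9)·(-3) + (1.0)·(3) + (0.6)·(-3) + 0.0 = 3.9
z1[2] = (1.0)·(-3) + (-1.3)·(3) + (-1.3)·(-3) + 0.4 = -2.6
h = tanh(z1) = [0.9959, 0.9992, -0.989]
output = (-0.6)·(0.9959) + (-0.1)·(0.9992) + (1.0)·(-0.989) + 0.7 = -0.9865

-0.9865


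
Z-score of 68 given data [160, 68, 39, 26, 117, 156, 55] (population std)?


μ = 88.7143, σ = 51.2409
z = (68 - 88.7143)/51.2409 = -0.4043

-0.4043


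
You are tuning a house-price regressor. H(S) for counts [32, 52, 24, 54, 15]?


Probabilities: [32/177, 52/177, 24/177, 54/177, 15/177] ≈ [0.1808, 0.2938, 0.1356, 0.3051, 0.0847]
H = -((32/177)·log₂(32/177) + (52/177)·log₂(52/177) + (24/177)·log₂(24/177) + (54/177)·log₂(54/177) + (15/177)·log₂(15/177))
  = 2.1804 bits

2.1804 bits


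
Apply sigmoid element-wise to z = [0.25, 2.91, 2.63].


σ(0.25) = 1/(1+e^-0.25) = 0.5622
σ(2.91) = 1/(1+e^-2.91) = 0.9483
σ(2.63) = 1/(1+e^-2.63) = 0.9328
result = [0.5622, 0.9483, 0.9328]

[0.5622, 0.9483, 0.9328]


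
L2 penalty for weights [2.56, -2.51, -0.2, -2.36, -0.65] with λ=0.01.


‖w‖₂² = (2.56)² + (-2.51)² + (-0.2)² + (-2.36)² + (-0.65)²
     = 6.5536 + 6.3001 + 0.04 + 5.5696 + 0.4225
     = 18.8858
λ·‖w‖₂² = 0.01·18.8858 = 0.188858

0.188858


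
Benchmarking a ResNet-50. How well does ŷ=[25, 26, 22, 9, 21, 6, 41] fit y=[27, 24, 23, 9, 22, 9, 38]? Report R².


ȳ = 21.7143
SS_res = Σ(y-ŷ)² = 28
SS_tot = Σ(y-ȳ)² = 623.43
R² = 1 - SS_res/SS_tot = 1 - 0.0449 = 0.9551

0.9551


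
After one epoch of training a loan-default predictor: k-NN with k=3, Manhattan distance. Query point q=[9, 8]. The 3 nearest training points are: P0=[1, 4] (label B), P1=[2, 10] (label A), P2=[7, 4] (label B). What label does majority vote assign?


d(q,P0) = 12  (label B)
d(q,P1) = 9  (label A)
d(q,P2) = 6  (label B)
Votes: A=1, B=2
Majority → B

B


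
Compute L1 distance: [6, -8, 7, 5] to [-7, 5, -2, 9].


d = |6+ 7| + |-8-5| + |7+ 2| + |5-9|
  = 13 + 13 + 9 + 4
  = 39

39


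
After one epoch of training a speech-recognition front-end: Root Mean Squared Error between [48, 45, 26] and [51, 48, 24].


MSE = 22/3 = 7.3333
RMSE = √(22/3) = 2.708

2.708


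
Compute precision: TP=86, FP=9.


Precision = TP/(TP+FP)
= 86/(86+9)
= 86/95 = 90.53%

90.53%


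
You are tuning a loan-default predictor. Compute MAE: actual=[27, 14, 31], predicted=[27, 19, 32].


Absolute errors: |27-27|=0, |14-19|=5, |31-32|=1
Sum = 6
MAE = 6/3 = 2

2


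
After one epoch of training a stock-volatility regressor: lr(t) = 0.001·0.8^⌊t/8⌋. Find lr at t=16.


n_drops = ⌊16/8⌋ = 2
lr = 0.001·0.8^2 = 0.001·0.64 = 0.00064

0.00064


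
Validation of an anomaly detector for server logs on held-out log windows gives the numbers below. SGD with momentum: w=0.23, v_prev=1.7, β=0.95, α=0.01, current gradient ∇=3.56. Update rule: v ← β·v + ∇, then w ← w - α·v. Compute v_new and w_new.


v_new = 0.95·1.7 + 3.56 = 1.615 + 3.56 = 5.175
w_new = 0.23 - 0.01·5.175 = 0.23 - 0.05175 = 0.17825

v_new=5.175, w_new=0.17825


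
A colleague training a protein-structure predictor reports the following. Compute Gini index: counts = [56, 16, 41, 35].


Probabilities: [56/148, 16/148, 41/148, 35/148] ≈ [0.3784, 0.1081, 0.277, 0.2365]
Σpᵢ² = (3136 + 256 + 1681 + 1225)/148² = 6298/21904
Gini = 1 - Σpᵢ² = 1 - 6298/21904 = 0.7125

0.7125


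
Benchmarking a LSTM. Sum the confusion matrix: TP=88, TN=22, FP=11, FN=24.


Total = TP + TN + FP + FN
= 88 + 22 + 11 + 24
= 145
(Predicted positive: 99, predicted negative: 46)

145


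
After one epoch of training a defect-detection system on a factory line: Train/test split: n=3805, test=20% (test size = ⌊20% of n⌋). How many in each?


Test = ⌊3805·20/100⌋ = 761
Train = 3805 - 761 = 3044

Train: 3044, Test: 761


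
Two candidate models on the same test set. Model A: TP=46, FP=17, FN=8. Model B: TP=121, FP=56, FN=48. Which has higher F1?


Model A: P=46/63=0.7302, R=46/54=0.8519, F1=2PR/(P+R)=2TP/(2TP+FP+FN)=92/117=0.7863
Model B: P=121/177=0.6836, R=121/169=0.716, F1=2PR/(P+R)=2TP/(2TP+FP+FN)=242/346=0.6994
0.7863 > 0.6994 → Model A

Model A


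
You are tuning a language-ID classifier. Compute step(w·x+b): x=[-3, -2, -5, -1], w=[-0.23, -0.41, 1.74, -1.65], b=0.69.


z = (-3)·(-0.23) + (-2)·(-0.41) + (-5)·(1.74) + (-1)·(-1.65) + 0.69
  = -4.85
step(z) = 0 (z<0)

0


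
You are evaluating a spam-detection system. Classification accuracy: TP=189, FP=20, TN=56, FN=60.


Accuracy = (TP+TN)/(TP+TN+FP+FN)
= (189+56)/(325)
= 245/325 = 75.38%

75.38%


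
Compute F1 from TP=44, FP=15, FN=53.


Precision = 44/59 = 0.7458
Recall = 44/97 = 0.4536
F1 = 2·P·R/(P+R) = 2·TP/(2·TP+FP+FN) = 88/(88+15+53) = 88/156 = 0.5641

0.5641


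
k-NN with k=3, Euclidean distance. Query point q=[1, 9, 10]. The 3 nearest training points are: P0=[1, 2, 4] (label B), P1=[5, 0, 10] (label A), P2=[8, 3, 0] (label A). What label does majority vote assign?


d(q,P0) = 9.2195  (label B)
d(q,P1) = 9.8489  (label A)
d(q,P2) = 13.6015  (label A)
Votes: A=2, B=1
Majority → A

A


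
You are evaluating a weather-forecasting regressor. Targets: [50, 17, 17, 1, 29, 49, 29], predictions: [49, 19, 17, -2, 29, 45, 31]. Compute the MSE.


Squared errors: (50-49)²=1, (17-19)²=4, (17-17)²=0, (1+ 2)²=9, (29-29)²=0, (49-45)²=16, (29-31)²=4
Sum = 34
MSE = 34/7 = 34/7

34/7


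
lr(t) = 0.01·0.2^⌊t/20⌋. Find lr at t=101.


n_drops = ⌊101/20⌋ = 5
lr = 0.01·0.2^5 = 0.01·0.00032 = 0.0000032

0.0000032


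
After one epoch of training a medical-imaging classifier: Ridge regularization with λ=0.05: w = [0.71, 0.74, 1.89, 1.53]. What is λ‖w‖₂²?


‖w‖₂² = (0.71)² + (0.74)² + (1.89)² + (1.53)²
     = 0.5041 + 0.5476 + 3.5721 + 2.3409
     = 6.9647
λ·‖w‖₂² = 0.05·6.9647 = 0.348235

0.348235
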